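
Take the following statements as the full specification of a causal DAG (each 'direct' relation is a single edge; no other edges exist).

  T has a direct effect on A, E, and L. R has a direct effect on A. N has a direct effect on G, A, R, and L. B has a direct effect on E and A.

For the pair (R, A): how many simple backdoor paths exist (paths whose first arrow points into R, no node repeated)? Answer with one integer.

3

A backdoor path from R to A is any simple undirected path whose first edge points into R (i.e. leaves R via a parent).
Parents of R: {N}.
Enumerating:
  P1: R <- N -> L <- T -> E <- B -> A
  P2: R <- N -> L <- T -> A
  P3: R <- N -> A
That exhausts the simple backdoor paths. Count: 3.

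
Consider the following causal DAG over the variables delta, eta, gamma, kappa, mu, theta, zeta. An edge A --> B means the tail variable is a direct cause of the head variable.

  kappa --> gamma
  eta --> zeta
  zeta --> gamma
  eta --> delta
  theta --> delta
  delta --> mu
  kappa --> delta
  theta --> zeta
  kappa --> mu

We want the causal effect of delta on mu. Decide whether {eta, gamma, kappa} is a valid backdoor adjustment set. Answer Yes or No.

Backdoor paths from delta to mu (paths whose first edge points into delta):
  P1: delta <- theta -> zeta -> gamma <- kappa -> mu
  P2: delta <- kappa -> mu
  P3: delta <- eta -> zeta -> gamma <- kappa -> mu
Condition 1 (no descendant of delta in the set): holds — descendants of delta are {mu}; none are in {eta, gamma, kappa}.
Condition 2 (every backdoor path blocked by {eta, gamma, kappa}):
  P1: blocked at fork node kappa ∈ conditioning set.
  P2: blocked at fork node kappa ∈ conditioning set.
  P3: blocked at fork node eta ∈ conditioning set.
{eta, gamma, kappa} satisfies the backdoor criterion.

Yes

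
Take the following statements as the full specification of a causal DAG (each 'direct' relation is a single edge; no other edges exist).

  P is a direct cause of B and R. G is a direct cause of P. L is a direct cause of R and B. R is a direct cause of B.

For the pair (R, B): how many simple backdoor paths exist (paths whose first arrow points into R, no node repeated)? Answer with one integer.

A backdoor path from R to B is any simple undirected path whose first edge points into R (i.e. leaves R via a parent).
Parents of R: {L, P}.
Enumerating:
  P1: R <- L -> B
  P2: R <- P -> B
That exhausts the simple backdoor paths. Count: 2.

2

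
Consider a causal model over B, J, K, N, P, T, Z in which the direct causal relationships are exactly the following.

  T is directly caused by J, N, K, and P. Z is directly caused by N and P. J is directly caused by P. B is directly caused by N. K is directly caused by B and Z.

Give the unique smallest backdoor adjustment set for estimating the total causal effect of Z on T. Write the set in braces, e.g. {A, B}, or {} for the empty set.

{N, P}

Variables eligible for adjustment (non-descendants of Z, excluding Z and T): {B, J, N, P}.
Backdoor paths from Z to T:
  P1: Z <- N -> B -> K -> T
  P2: Z <- N -> T
  P3: Z <- P -> J -> T
  P4: Z <- P -> T
The empty set is not sufficient: P1 (Z <- N -> B -> K -> T) has no collider blocking it and no conditioned non-collider, so it is open.
Try {N, P}:
  P1: blocked at fork node N ∈ conditioning set.
  P2: blocked at fork node N ∈ conditioning set.
  P3: blocked at fork node P ∈ conditioning set.
  P4: blocked at fork node P ∈ conditioning set.
{N, P} contains no descendant of Z and blocks every backdoor path.
Every element of {N, P} is needed (dropping N leaves P1 open; dropping P leaves P3 open), so no proper subset is valid.
Among all size-2 subsets of the eligible variables, only {N, P} blocks every backdoor path, so it is the unique smallest valid adjustment set.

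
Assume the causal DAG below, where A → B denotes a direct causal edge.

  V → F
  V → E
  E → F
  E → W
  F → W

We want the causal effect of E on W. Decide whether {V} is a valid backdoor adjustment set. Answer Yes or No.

Backdoor paths from E to W (paths whose first edge points into E):
  P1: E <- V -> F -> W
Condition 1 (no descendant of E in the set): holds — descendants of E are {F, W}; none are in {V}.
Condition 2 (every backdoor path blocked by {V}):
  P1: blocked at fork node V ∈ conditioning set.
{V} satisfies the backdoor criterion.

Yes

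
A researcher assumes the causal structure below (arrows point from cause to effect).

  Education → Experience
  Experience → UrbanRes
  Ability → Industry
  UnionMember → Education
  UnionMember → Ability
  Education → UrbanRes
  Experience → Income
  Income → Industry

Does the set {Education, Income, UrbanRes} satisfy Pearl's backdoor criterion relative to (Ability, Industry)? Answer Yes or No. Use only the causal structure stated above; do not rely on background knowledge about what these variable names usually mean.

Backdoor paths from Ability to Industry (paths whose first edge points into Ability):
  P1: Ability <- UnionMember -> Education -> Experience -> Income -> Industry
  P2: Ability <- UnionMember -> Education -> UrbanRes <- Experience -> Income -> Industry
Condition 1 (no descendant of Ability in the set): holds — descendants of Ability are {Industry}; none are in {Education, Income, UrbanRes}.
Condition 2 (every backdoor path blocked by {Education, Income, UrbanRes}):
  P1: blocked at chain node Education ∈ conditioning set.
  P2: blocked at chain node Education ∈ conditioning set.
{Education, Income, UrbanRes} satisfies the backdoor criterion.

Yes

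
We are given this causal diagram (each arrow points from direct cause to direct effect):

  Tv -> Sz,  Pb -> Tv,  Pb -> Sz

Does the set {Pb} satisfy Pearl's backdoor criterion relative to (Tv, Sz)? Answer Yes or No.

Backdoor paths from Tv to Sz (paths whose first edge points into Tv):
  P1: Tv <- Pb -> Sz
Condition 1 (no descendant of Tv in the set): holds — descendants of Tv are {Sz}; none are in {Pb}.
Condition 2 (every backdoor path blocked by {Pb}):
  P1: blocked at fork node Pb ∈ conditioning set.
{Pb} satisfies the backdoor criterion.

Yes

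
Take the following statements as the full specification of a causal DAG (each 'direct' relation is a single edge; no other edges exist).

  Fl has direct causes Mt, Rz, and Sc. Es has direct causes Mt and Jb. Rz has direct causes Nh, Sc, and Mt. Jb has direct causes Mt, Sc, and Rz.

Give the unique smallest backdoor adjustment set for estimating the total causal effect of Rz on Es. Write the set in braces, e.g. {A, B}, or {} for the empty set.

{Mt, Sc}

Variables eligible for adjustment (non-descendants of Rz, excluding Rz and Es): {Mt, Nh, Sc}.
Backdoor paths from Rz to Es:
  P1: Rz <- Mt -> Jb -> Es
  P2: Rz <- Mt -> Fl <- Sc -> Jb -> Es
  P3: Rz <- Mt -> Es
  P4: Rz <- Sc -> Jb <- Mt -> Es
  P5: Rz <- Sc -> Jb -> Es
  P6: Rz <- Sc -> Fl <- Mt -> Jb -> Es
  P7: Rz <- Sc -> Fl <- Mt -> Es
The empty set is not sufficient: P1 (Rz <- Mt -> Jb -> Es) has no collider blocking it and no conditioned non-collider, so it is open.
Try {Mt, Sc}:
  P1: blocked at fork node Mt ∈ conditioning set.
  P2: blocked at fork node Mt ∈ conditioning set.
  P3: blocked at fork node Mt ∈ conditioning set.
  P4: blocked at fork node Sc ∈ conditioning set.
  P5: blocked at fork node Sc ∈ conditioning set.
  P6: blocked at fork node Sc ∈ conditioning set.
  P7: blocked at fork node Sc ∈ conditioning set.
{Mt, Sc} contains no descendant of Rz and blocks every backdoor path.
Every element of {Mt, Sc} is needed (dropping Mt leaves P1 open; dropping Sc leaves P5 open), so no proper subset is valid.
Among all size-2 subsets of the eligible variables, only {Mt, Sc} blocks every backdoor path, so it is the unique smallest valid adjustment set.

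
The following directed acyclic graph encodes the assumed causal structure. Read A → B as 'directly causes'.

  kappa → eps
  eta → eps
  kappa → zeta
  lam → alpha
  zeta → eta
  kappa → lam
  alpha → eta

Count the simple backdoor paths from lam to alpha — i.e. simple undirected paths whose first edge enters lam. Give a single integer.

2

A backdoor path from lam to alpha is any simple undirected path whose first edge points into lam (i.e. leaves lam via a parent).
Parents of lam: {kappa}.
Enumerating:
  P1: lam <- kappa -> zeta -> eta <- alpha
  P2: lam <- kappa -> eps <- eta <- alpha
That exhausts the simple backdoor paths. Count: 2.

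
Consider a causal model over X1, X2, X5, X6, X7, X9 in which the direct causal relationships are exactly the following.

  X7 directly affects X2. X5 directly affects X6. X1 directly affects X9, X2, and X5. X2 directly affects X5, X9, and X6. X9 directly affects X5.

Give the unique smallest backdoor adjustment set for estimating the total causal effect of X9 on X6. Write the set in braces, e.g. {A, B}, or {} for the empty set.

Variables eligible for adjustment (non-descendants of X9, excluding X9 and X6): {X1, X2, X7}.
Backdoor paths from X9 to X6:
  P1: X9 <- X1 -> X2 -> X5 -> X6
  P2: X9 <- X1 -> X2 -> X6
  P3: X9 <- X1 -> X5 <- X2 -> X6
  P4: X9 <- X1 -> X5 -> X6
  P5: X9 <- X2 <- X1 -> X5 -> X6
  P6: X9 <- X2 -> X5 -> X6
  P7: X9 <- X2 -> X6
The empty set is not sufficient: P1 (X9 <- X1 -> X2 -> X5 -> X6) has no collider blocking it and no conditioned non-collider, so it is open.
Try {X1, X2}:
  P1: blocked at fork node X1 ∈ conditioning set.
  P2: blocked at fork node X1 ∈ conditioning set.
  P3: blocked at fork node X1 ∈ conditioning set.
  P4: blocked at fork node X1 ∈ conditioning set.
  P5: blocked at chain node X2 ∈ conditioning set.
  P6: blocked at fork node X2 ∈ conditioning set.
  P7: blocked at fork node X2 ∈ conditioning set.
{X1, X2} contains no descendant of X9 and blocks every backdoor path.
Every element of {X1, X2} is needed (dropping X1 leaves P4 open; dropping X2 leaves P6 open), so no proper subset is valid.
Among all size-2 subsets of the eligible variables, only {X1, X2} blocks every backdoor path, so it is the unique smallest valid adjustment set.

{X1, X2}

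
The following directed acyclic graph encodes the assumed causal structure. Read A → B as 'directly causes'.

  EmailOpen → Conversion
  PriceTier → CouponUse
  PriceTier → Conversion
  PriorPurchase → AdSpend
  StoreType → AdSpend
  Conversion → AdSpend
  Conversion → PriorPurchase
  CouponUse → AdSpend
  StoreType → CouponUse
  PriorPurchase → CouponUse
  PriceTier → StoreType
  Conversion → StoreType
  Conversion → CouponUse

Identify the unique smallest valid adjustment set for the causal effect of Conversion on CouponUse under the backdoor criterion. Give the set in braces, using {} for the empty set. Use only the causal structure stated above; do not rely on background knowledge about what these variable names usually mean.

Variables eligible for adjustment (non-descendants of Conversion, excluding Conversion and CouponUse): {EmailOpen, PriceTier}.
Backdoor paths from Conversion to CouponUse:
  P1: Conversion <- PriceTier -> StoreType -> CouponUse
  P2: Conversion <- PriceTier -> StoreType -> AdSpend <- PriorPurchase -> CouponUse
  P3: Conversion <- PriceTier -> StoreType -> AdSpend <- CouponUse
  P4: Conversion <- PriceTier -> CouponUse
The empty set is not sufficient: P1 (Conversion <- PriceTier -> StoreType -> CouponUse) has no collider blocking it and no conditioned non-collider, so it is open.
Try {PriceTier}:
  P1: blocked at fork node PriceTier ∈ conditioning set.
  P2: blocked at fork node PriceTier ∈ conditioning set.
  P3: blocked at fork node PriceTier ∈ conditioning set.
  P4: blocked at fork node PriceTier ∈ conditioning set.
{PriceTier} contains no descendant of Conversion and blocks every backdoor path.
No other singleton works — e.g. {EmailOpen} leaves P1 open — so {PriceTier} is the unique smallest valid adjustment set.

{PriceTier}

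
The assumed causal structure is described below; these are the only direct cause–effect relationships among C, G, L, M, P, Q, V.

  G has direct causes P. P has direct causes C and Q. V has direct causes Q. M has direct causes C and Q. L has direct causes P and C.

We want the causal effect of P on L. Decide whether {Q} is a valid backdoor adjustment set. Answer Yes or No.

No

Backdoor paths from P to L (paths whose first edge points into P):
  P1: P <- Q -> M <- C -> L
  P2: P <- C -> L
Condition 1 (no descendant of P in the set): holds — descendants of P are {G, L}; none are in {Q}.
Condition 2 (every backdoor path blocked by {Q}):
  P1: blocked at fork node Q ∈ conditioning set.
  P2: open — no interior node is in the conditioning set.
{Q} does not satisfy the backdoor criterion.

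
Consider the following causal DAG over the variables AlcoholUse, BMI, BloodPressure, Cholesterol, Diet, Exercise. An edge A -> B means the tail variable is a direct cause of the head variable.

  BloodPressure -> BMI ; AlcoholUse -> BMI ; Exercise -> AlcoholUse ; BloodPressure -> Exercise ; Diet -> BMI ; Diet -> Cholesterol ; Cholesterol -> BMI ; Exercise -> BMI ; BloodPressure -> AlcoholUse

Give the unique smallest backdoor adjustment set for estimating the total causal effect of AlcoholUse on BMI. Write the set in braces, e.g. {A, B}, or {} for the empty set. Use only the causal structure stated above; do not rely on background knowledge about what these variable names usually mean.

{BloodPressure, Exercise}

Variables eligible for adjustment (non-descendants of AlcoholUse, excluding AlcoholUse and BMI): {BloodPressure, Cholesterol, Diet, Exercise}.
Backdoor paths from AlcoholUse to BMI:
  P1: AlcoholUse <- BloodPressure -> Exercise -> BMI
  P2: AlcoholUse <- BloodPressure -> BMI
  P3: AlcoholUse <- Exercise <- BloodPressure -> BMI
  P4: AlcoholUse <- Exercise -> BMI
The empty set is not sufficient: P1 (AlcoholUse <- BloodPressure -> Exercise -> BMI) has no collider blocking it and no conditioned non-collider, so it is open.
Try {BloodPressure, Exercise}:
  P1: blocked at fork node BloodPressure ∈ conditioning set.
  P2: blocked at fork node BloodPressure ∈ conditioning set.
  P3: blocked at chain node Exercise ∈ conditioning set.
  P4: blocked at fork node Exercise ∈ conditioning set.
{BloodPressure, Exercise} contains no descendant of AlcoholUse and blocks every backdoor path.
Every element of {BloodPressure, Exercise} is needed (dropping BloodPressure leaves P2 open; dropping Exercise leaves P4 open), so no proper subset is valid.
Among all size-2 subsets of the eligible variables, only {BloodPressure, Exercise} blocks every backdoor path, so it is the unique smallest valid adjustment set.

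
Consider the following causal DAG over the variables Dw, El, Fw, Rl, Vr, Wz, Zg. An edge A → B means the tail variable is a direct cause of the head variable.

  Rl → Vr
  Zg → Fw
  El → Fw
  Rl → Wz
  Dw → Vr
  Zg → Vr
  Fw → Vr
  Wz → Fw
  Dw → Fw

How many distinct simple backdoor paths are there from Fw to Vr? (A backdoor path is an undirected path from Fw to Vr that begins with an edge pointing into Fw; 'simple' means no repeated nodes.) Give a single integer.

3

A backdoor path from Fw to Vr is any simple undirected path whose first edge points into Fw (i.e. leaves Fw via a parent).
Parents of Fw: {Dw, El, Wz, Zg}.
Enumerating:
  P1: Fw <- Wz <- Rl -> Vr
  P2: Fw <- Dw -> Vr
  P3: Fw <- Zg -> Vr
That exhausts the simple backdoor paths. Count: 3.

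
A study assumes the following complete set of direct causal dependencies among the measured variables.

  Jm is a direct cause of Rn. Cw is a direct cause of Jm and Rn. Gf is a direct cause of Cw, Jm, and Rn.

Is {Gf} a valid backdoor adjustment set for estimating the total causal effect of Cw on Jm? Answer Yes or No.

Yes

Backdoor paths from Cw to Jm (paths whose first edge points into Cw):
  P1: Cw <- Gf -> Jm
  P2: Cw <- Gf -> Rn <- Jm
Condition 1 (no descendant of Cw in the set): holds — descendants of Cw are {Jm, Rn}; none are in {Gf}.
Condition 2 (every backdoor path blocked by {Gf}):
  P1: blocked at fork node Gf ∈ conditioning set.
  P2: blocked at fork node Gf ∈ conditioning set.
{Gf} satisfies the backdoor criterion.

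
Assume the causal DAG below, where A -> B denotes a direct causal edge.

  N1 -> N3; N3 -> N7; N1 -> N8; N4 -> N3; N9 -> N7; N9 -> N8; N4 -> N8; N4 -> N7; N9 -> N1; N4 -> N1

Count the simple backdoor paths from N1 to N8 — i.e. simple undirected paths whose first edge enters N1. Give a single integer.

A backdoor path from N1 to N8 is any simple undirected path whose first edge points into N1 (i.e. leaves N1 via a parent).
Parents of N1: {N4, N9}.
Enumerating:
  P1: N1 <- N4 -> N3 -> N7 <- N9 -> N8
  P2: N1 <- N4 -> N7 <- N9 -> N8
  P3: N1 <- N4 -> N8
  P4: N1 <- N9 -> N7 <- N4 -> N8
  P5: N1 <- N9 -> N7 <- N3 <- N4 -> N8
  P6: N1 <- N9 -> N8
That exhausts the simple backdoor paths. Count: 6.

6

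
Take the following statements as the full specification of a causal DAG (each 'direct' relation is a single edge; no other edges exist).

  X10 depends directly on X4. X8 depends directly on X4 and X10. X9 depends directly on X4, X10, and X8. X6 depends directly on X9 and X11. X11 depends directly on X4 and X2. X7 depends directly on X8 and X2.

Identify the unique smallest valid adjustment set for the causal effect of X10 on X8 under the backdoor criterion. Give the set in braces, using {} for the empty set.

{X4}

Variables eligible for adjustment (non-descendants of X10, excluding X10 and X8): {X11, X2, X4}.
Backdoor paths from X10 to X8:
  P1: X10 <- X4 -> X8
  P2: X10 <- X4 -> X11 <- X2 -> X7 <- X8
  P3: X10 <- X4 -> X11 -> X6 <- X9 <- X8
  P4: X10 <- X4 -> X9 <- X8
  P5: X10 <- X4 -> X9 -> X6 <- X11 <- X2 -> X7 <- X8
The empty set is not sufficient: P1 (X10 <- X4 -> X8) has no collider blocking it and no conditioned non-collider, so it is open.
Try {X4}:
  P1: blocked at fork node X4 ∈ conditioning set.
  P2: blocked at fork node X4 ∈ conditioning set.
  P3: blocked at fork node X4 ∈ conditioning set.
  P4: blocked at fork node X4 ∈ conditioning set.
  P5: blocked at fork node X4 ∈ conditioning set.
{X4} contains no descendant of X10 and blocks every backdoor path.
No other singleton works — e.g. {X2} leaves P1 open — so {X4} is the unique smallest valid adjustment set.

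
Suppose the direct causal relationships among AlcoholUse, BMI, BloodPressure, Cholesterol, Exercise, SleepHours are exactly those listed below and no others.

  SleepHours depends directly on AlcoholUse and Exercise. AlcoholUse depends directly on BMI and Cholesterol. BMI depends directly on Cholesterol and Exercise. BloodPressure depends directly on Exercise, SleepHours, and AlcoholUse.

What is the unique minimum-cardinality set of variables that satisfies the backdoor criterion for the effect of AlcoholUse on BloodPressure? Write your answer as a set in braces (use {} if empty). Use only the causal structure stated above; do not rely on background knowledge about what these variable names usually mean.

{Exercise}

Variables eligible for adjustment (non-descendants of AlcoholUse, excluding AlcoholUse and BloodPressure): {BMI, Cholesterol, Exercise}.
Backdoor paths from AlcoholUse to BloodPressure:
  P1: AlcoholUse <- Cholesterol -> BMI <- Exercise -> SleepHours -> BloodPressure
  P2: AlcoholUse <- Cholesterol -> BMI <- Exercise -> BloodPressure
  P3: AlcoholUse <- BMI <- Exercise -> SleepHours -> BloodPressure
  P4: AlcoholUse <- BMI <- Exercise -> BloodPressure
The empty set is not sufficient: P3 (AlcoholUse <- BMI <- Exercise -> SleepHours -> BloodPressure) has no collider blocking it and no conditioned non-collider, so it is open.
Try {Exercise}:
  P1: blocked at collider BMI (neither it nor any descendant is in the conditioning set).
  P2: blocked at collider BMI (neither it nor any descendant is in the conditioning set).
  P3: blocked at fork node Exercise ∈ conditioning set.
  P4: blocked at fork node Exercise ∈ conditioning set.
{Exercise} contains no descendant of AlcoholUse and blocks every backdoor path.
No other singleton works — e.g. {Cholesterol} leaves P3 open — so {Exercise} is the unique smallest valid adjustment set.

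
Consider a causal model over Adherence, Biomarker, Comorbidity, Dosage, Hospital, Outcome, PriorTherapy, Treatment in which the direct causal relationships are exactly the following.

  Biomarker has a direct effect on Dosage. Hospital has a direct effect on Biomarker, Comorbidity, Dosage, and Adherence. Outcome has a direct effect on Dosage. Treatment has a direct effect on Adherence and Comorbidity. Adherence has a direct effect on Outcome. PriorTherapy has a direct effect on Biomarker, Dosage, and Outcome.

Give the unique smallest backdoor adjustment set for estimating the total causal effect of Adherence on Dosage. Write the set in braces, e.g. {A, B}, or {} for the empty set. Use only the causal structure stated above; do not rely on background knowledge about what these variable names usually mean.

Variables eligible for adjustment (non-descendants of Adherence, excluding Adherence and Dosage): {Biomarker, Comorbidity, Hospital, PriorTherapy, Treatment}.
Backdoor paths from Adherence to Dosage:
  P1: Adherence <- Hospital -> Biomarker <- PriorTherapy -> Outcome -> Dosage
  P2: Adherence <- Hospital -> Biomarker <- PriorTherapy -> Dosage
  P3: Adherence <- Hospital -> Biomarker -> Dosage
  P4: Adherence <- Hospital -> Dosage
  P5: Adherence <- Treatment -> Comorbidity <- Hospital -> Biomarker <- PriorTherapy -> Outcome -> Dosage
  P6: Adherence <- Treatment -> Comorbidity <- Hospital -> Biomarker <- PriorTherapy -> Dosage
  P7: Adherence <- Treatment -> Comorbidity <- Hospital -> Biomarker -> Dosage
  P8: Adherence <- Treatment -> Comorbidity <- Hospital -> Dosage
The empty set is not sufficient: P3 (Adherence <- Hospital -> Biomarker -> Dosage) has no collider blocking it and no conditioned non-collider, so it is open.
Try {Hospital}:
  P1: blocked at fork node Hospital ∈ conditioning set.
  P2: blocked at fork node Hospital ∈ conditioning set.
  P3: blocked at fork node Hospital ∈ conditioning set.
  P4: blocked at fork node Hospital ∈ conditioning set.
  P5: blocked at collider Comorbidity (neither it nor any descendant is in the conditioning set).
  P6: blocked at collider Comorbidity (neither it nor any descendant is in the conditioning set).
  P7: blocked at collider Comorbidity (neither it nor any descendant is in the conditioning set).
  P8: blocked at collider Comorbidity (neither it nor any descendant is in the conditioning set).
{Hospital} contains no descendant of Adherence and blocks every backdoor path.
No other singleton works — e.g. {Treatment} leaves P3 open — so {Hospital} is the unique smallest valid adjustment set.

{Hospital}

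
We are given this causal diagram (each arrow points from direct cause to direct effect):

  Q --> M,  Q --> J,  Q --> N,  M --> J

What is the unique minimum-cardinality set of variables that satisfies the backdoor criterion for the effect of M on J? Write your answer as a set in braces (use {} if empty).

Variables eligible for adjustment (non-descendants of M, excluding M and J): {N, Q}.
Backdoor paths from M to J:
  P1: M <- Q -> J
The empty set is not sufficient: P1 (M <- Q -> J) has no collider blocking it and no conditioned non-collider, so it is open.
Try {Q}:
  P1: blocked at fork node Q ∈ conditioning set.
{Q} contains no descendant of M and blocks every backdoor path.
No other singleton works — e.g. {N} leaves P1 open — so {Q} is the unique smallest valid adjustment set.

{Q}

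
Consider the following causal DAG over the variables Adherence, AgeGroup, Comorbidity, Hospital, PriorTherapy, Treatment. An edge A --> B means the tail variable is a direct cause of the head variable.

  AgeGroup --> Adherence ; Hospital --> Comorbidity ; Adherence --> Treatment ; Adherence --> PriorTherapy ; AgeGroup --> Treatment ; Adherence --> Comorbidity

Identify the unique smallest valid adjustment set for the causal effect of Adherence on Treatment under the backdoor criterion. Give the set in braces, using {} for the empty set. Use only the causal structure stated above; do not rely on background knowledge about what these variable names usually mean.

{AgeGroup}

Variables eligible for adjustment (non-descendants of Adherence, excluding Adherence and Treatment): {AgeGroup, Hospital}.
Backdoor paths from Adherence to Treatment:
  P1: Adherence <- AgeGroup -> Treatment
The empty set is not sufficient: P1 (Adherence <- AgeGroup -> Treatment) has no collider blocking it and no conditioned non-collider, so it is open.
Try {AgeGroup}:
  P1: blocked at fork node AgeGroup ∈ conditioning set.
{AgeGroup} contains no descendant of Adherence and blocks every backdoor path.
No other singleton works — e.g. {Hospital} leaves P1 open — so {AgeGroup} is the unique smallest valid adjustment set.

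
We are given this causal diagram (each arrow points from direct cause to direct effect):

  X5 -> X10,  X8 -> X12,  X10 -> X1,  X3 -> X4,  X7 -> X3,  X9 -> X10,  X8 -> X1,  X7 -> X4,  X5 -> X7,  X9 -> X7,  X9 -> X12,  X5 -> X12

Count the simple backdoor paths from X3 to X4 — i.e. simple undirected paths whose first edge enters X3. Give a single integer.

A backdoor path from X3 to X4 is any simple undirected path whose first edge points into X3 (i.e. leaves X3 via a parent).
Parents of X3: {X7}.
Enumerating:
  P1: X3 <- X7 -> X4
That exhausts the simple backdoor paths. Count: 1.

1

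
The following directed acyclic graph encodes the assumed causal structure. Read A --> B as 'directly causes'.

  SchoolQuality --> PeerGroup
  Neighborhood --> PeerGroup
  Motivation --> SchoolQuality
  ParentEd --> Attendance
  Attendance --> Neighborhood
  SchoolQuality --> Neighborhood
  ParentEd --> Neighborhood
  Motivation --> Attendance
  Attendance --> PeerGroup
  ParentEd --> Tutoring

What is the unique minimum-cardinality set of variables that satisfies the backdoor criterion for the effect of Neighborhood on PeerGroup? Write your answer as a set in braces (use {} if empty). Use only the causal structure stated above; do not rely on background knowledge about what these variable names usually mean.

Variables eligible for adjustment (non-descendants of Neighborhood, excluding Neighborhood and PeerGroup): {Attendance, Motivation, ParentEd, SchoolQuality, Tutoring}.
Backdoor paths from Neighborhood to PeerGroup:
  P1: Neighborhood <- ParentEd -> Attendance <- Motivation -> SchoolQuality -> PeerGroup
  P2: Neighborhood <- ParentEd -> Attendance -> PeerGroup
  P3: Neighborhood <- Attendance <- Motivation -> SchoolQuality -> PeerGroup
  P4: Neighborhood <- Attendance -> PeerGroup
  P5: Neighborhood <- SchoolQuality <- Motivation -> Attendance -> PeerGroup
  P6: Neighborhood <- SchoolQuality -> PeerGroup
The empty set is not sufficient: P2 (Neighborhood <- ParentEd -> Attendance -> PeerGroup) has no collider blocking it and no conditioned non-collider, so it is open.
Try {Attendance, SchoolQuality}:
  P1: blocked at chain node SchoolQuality ∈ conditioning set.
  P2: blocked at chain node Attendance ∈ conditioning set.
  P3: blocked at chain node Attendance ∈ conditioning set.
  P4: blocked at fork node Attendance ∈ conditioning set.
  P5: blocked at chain node SchoolQuality ∈ conditioning set.
  P6: blocked at fork node SchoolQuality ∈ conditioning set.
{Attendance, SchoolQuality} contains no descendant of Neighborhood and blocks every backdoor path.
Every element of {Attendance, SchoolQuality} is needed (dropping Attendance leaves P2 open; dropping SchoolQuality leaves P1 open), so no proper subset is valid.
Among all size-2 subsets of the eligible variables, only {Attendance, SchoolQuality} blocks every backdoor path, so it is the unique smallest valid adjustment set.

{Attendance, SchoolQuality}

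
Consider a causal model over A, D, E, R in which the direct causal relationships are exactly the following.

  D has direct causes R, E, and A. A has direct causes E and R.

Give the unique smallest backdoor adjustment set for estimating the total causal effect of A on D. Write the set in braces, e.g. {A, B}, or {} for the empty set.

{E, R}

Variables eligible for adjustment (non-descendants of A, excluding A and D): {E, R}.
Backdoor paths from A to D:
  P1: A <- R -> D
  P2: A <- E -> D
The empty set is not sufficient: P1 (A <- R -> D) has no collider blocking it and no conditioned non-collider, so it is open.
Try {E, R}:
  P1: blocked at fork node R ∈ conditioning set.
  P2: blocked at fork node E ∈ conditioning set.
{E, R} contains no descendant of A and blocks every backdoor path.
Every element of {E, R} is needed (dropping E leaves P2 open; dropping R leaves P1 open), so no proper subset is valid.
Among all size-2 subsets of the eligible variables, only {E, R} blocks every backdoor path, so it is the unique smallest valid adjustment set.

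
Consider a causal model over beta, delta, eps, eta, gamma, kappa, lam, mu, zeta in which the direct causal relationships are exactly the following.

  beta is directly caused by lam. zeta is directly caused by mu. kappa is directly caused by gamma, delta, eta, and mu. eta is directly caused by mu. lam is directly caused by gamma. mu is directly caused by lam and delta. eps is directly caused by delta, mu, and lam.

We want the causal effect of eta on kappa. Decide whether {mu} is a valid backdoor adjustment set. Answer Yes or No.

Backdoor paths from eta to kappa (paths whose first edge points into eta):
  P1: eta <- mu <- delta -> kappa
  P2: eta <- mu <- delta -> eps <- lam <- gamma -> kappa
  P3: eta <- mu <- lam <- gamma -> kappa
  P4: eta <- mu <- lam -> eps <- delta -> kappa
  P5: eta <- mu -> kappa
  P6: eta <- mu -> eps <- delta -> kappa
  P7: eta <- mu -> eps <- lam <- gamma -> kappa
Condition 1 (no descendant of eta in the set): holds — descendants of eta are {kappa}; none are in {mu}.
Condition 2 (every backdoor path blocked by {mu}):
  P1: blocked at chain node mu ∈ conditioning set.
  P2: blocked at chain node mu ∈ conditioning set.
  P3: blocked at chain node mu ∈ conditioning set.
  P4: blocked at chain node mu ∈ conditioning set.
  P5: blocked at fork node mu ∈ conditioning set.
  P6: blocked at fork node mu ∈ conditioning set.
  P7: blocked at fork node mu ∈ conditioning set.
{mu} satisfies the backdoor criterion.

Yes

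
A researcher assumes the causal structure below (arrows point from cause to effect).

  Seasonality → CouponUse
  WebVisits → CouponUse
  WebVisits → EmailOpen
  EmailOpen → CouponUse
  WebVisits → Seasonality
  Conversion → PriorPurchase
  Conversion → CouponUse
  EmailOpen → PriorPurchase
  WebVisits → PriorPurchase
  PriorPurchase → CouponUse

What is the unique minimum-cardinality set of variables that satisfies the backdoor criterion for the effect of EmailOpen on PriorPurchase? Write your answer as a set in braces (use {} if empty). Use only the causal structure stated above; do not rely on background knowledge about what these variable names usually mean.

Variables eligible for adjustment (non-descendants of EmailOpen, excluding EmailOpen and PriorPurchase): {Conversion, Seasonality, WebVisits}.
Backdoor paths from EmailOpen to PriorPurchase:
  P1: EmailOpen <- WebVisits -> Seasonality -> CouponUse <- Conversion -> PriorPurchase
  P2: EmailOpen <- WebVisits -> Seasonality -> CouponUse <- PriorPurchase
  P3: EmailOpen <- WebVisits -> PriorPurchase
  P4: EmailOpen <- WebVisits -> CouponUse <- Conversion -> PriorPurchase
  P5: EmailOpen <- WebVisits -> CouponUse <- PriorPurchase
The empty set is not sufficient: P3 (EmailOpen <- WebVisits -> PriorPurchase) has no collider blocking it and no conditioned non-collider, so it is open.
Try {WebVisits}:
  P1: blocked at fork node WebVisits ∈ conditioning set.
  P2: blocked at fork node WebVisits ∈ conditioning set.
  P3: blocked at fork node WebVisits ∈ conditioning set.
  P4: blocked at fork node WebVisits ∈ conditioning set.
  P5: blocked at fork node WebVisits ∈ conditioning set.
{WebVisits} contains no descendant of EmailOpen and blocks every backdoor path.
No other singleton works — e.g. {Conversion} leaves P3 open — so {WebVisits} is the unique smallest valid adjustment set.

{WebVisits}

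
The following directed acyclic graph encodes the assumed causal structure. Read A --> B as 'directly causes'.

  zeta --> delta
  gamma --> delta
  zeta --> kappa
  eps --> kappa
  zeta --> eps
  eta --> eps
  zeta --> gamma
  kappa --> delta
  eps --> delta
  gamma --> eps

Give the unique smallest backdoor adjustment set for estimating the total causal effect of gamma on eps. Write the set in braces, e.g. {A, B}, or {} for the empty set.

Variables eligible for adjustment (non-descendants of gamma, excluding gamma and eps): {eta, zeta}.
Backdoor paths from gamma to eps:
  P1: gamma <- zeta -> eps
  P2: gamma <- zeta -> kappa <- eps
  P3: gamma <- zeta -> kappa -> delta <- eps
  P4: gamma <- zeta -> delta <- eps
  P5: gamma <- zeta -> delta <- kappa <- eps
The empty set is not sufficient: P1 (gamma <- zeta -> eps) has no collider blocking it and no conditioned non-collider, so it is open.
Try {zeta}:
  P1: blocked at fork node zeta ∈ conditioning set.
  P2: blocked at fork node zeta ∈ conditioning set.
  P3: blocked at fork node zeta ∈ conditioning set.
  P4: blocked at fork node zeta ∈ conditioning set.
  P5: blocked at fork node zeta ∈ conditioning set.
{zeta} contains no descendant of gamma and blocks every backdoor path.
No other singleton works — e.g. {eta} leaves P1 open — so {zeta} is the unique smallest valid adjustment set.

{zeta}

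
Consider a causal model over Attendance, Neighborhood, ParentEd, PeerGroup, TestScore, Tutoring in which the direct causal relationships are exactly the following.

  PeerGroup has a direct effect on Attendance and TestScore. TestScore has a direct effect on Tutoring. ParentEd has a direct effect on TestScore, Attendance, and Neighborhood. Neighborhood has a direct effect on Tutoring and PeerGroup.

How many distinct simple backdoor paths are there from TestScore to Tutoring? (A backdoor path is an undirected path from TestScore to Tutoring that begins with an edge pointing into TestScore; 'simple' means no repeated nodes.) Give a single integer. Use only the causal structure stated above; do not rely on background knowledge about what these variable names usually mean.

4

A backdoor path from TestScore to Tutoring is any simple undirected path whose first edge points into TestScore (i.e. leaves TestScore via a parent).
Parents of TestScore: {ParentEd, PeerGroup}.
Enumerating:
  P1: TestScore <- ParentEd -> Neighborhood -> Tutoring
  P2: TestScore <- ParentEd -> Attendance <- PeerGroup <- Neighborhood -> Tutoring
  P3: TestScore <- PeerGroup <- Neighborhood -> Tutoring
  P4: TestScore <- PeerGroup -> Attendance <- ParentEd -> Neighborhood -> Tutoring
That exhausts the simple backdoor paths. Count: 4.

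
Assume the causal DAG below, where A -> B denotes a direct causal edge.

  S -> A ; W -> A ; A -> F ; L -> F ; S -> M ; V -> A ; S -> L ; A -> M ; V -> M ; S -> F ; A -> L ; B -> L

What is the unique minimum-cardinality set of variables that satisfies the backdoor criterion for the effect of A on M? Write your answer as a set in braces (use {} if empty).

Variables eligible for adjustment (non-descendants of A, excluding A and M): {B, S, V, W}.
Backdoor paths from A to M:
  P1: A <- V -> M
  P2: A <- S -> M
The empty set is not sufficient: P1 (A <- V -> M) has no collider blocking it and no conditioned non-collider, so it is open.
Try {S, V}:
  P1: blocked at fork node V ∈ conditioning set.
  P2: blocked at fork node S ∈ conditioning set.
{S, V} contains no descendant of A and blocks every backdoor path.
Every element of {S, V} is needed (dropping S leaves P2 open; dropping V leaves P1 open), so no proper subset is valid.
Among all size-2 subsets of the eligible variables, only {S, V} blocks every backdoor path, so it is the unique smallest valid adjustment set.

{S, V}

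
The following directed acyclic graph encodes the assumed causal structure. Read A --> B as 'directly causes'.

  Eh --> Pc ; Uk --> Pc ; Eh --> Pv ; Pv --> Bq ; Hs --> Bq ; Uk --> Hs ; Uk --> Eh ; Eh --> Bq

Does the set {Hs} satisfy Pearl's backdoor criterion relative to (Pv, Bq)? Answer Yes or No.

No

Backdoor paths from Pv to Bq (paths whose first edge points into Pv):
  P1: Pv <- Eh <- Uk -> Hs -> Bq
  P2: Pv <- Eh -> Pc <- Uk -> Hs -> Bq
  P3: Pv <- Eh -> Bq
Condition 1 (no descendant of Pv in the set): holds — descendants of Pv are {Bq}; none are in {Hs}.
Condition 2 (every backdoor path blocked by {Hs}):
  P1: blocked at chain node Hs ∈ conditioning set.
  P2: blocked at collider Pc (neither it nor any descendant is in the conditioning set).
  P3: open — no interior node is in the conditioning set.
{Hs} does not satisfy the backdoor criterion.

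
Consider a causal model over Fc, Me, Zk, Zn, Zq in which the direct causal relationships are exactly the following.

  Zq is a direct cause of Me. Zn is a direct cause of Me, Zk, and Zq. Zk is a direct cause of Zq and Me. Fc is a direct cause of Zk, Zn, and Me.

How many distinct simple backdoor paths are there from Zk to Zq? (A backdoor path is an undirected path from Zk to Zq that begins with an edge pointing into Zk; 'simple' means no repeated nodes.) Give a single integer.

7

A backdoor path from Zk to Zq is any simple undirected path whose first edge points into Zk (i.e. leaves Zk via a parent).
Parents of Zk: {Fc, Zn}.
Enumerating:
  P1: Zk <- Fc -> Zn -> Zq
  P2: Zk <- Fc -> Zn -> Me <- Zq
  P3: Zk <- Fc -> Me <- Zn -> Zq
  P4: Zk <- Fc -> Me <- Zq
  P5: Zk <- Zn <- Fc -> Me <- Zq
  P6: Zk <- Zn -> Zq
  P7: Zk <- Zn -> Me <- Zq
That exhausts the simple backdoor paths. Count: 7.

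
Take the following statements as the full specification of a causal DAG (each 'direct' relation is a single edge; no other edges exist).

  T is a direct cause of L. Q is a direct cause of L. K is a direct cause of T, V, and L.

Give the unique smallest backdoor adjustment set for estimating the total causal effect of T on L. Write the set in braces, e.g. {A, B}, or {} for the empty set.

{K}

Variables eligible for adjustment (non-descendants of T, excluding T and L): {K, Q, V}.
Backdoor paths from T to L:
  P1: T <- K -> L
The empty set is not sufficient: P1 (T <- K -> L) has no collider blocking it and no conditioned non-collider, so it is open.
Try {K}:
  P1: blocked at fork node K ∈ conditioning set.
{K} contains no descendant of T and blocks every backdoor path.
No other singleton works — e.g. {Q} leaves P1 open — so {K} is the unique smallest valid adjustment set.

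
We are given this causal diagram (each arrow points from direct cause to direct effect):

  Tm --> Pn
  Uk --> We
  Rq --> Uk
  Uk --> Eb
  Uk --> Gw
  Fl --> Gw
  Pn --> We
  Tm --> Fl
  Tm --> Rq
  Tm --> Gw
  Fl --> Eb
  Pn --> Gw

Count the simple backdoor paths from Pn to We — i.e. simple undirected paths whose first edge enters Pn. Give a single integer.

5

A backdoor path from Pn to We is any simple undirected path whose first edge points into Pn (i.e. leaves Pn via a parent).
Parents of Pn: {Tm}.
Enumerating:
  P1: Pn <- Tm -> Rq -> Uk -> We
  P2: Pn <- Tm -> Fl -> Eb <- Uk -> We
  P3: Pn <- Tm -> Fl -> Gw <- Uk -> We
  P4: Pn <- Tm -> Gw <- Fl -> Eb <- Uk -> We
  P5: Pn <- Tm -> Gw <- Uk -> We
That exhausts the simple backdoor paths. Count: 5.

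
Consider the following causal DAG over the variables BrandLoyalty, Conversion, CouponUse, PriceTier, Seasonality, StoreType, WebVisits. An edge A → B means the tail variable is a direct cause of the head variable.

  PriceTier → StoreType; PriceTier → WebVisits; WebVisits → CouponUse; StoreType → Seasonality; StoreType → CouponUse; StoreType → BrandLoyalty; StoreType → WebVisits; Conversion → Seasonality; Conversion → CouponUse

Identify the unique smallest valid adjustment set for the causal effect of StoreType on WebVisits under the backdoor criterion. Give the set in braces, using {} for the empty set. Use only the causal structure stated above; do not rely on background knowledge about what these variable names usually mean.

Variables eligible for adjustment (non-descendants of StoreType, excluding StoreType and WebVisits): {Conversion, PriceTier}.
Backdoor paths from StoreType to WebVisits:
  P1: StoreType <- PriceTier -> WebVisits
The empty set is not sufficient: P1 (StoreType <- PriceTier -> WebVisits) has no collider blocking it and no conditioned non-collider, so it is open.
Try {PriceTier}:
  P1: blocked at fork node PriceTier ∈ conditioning set.
{PriceTier} contains no descendant of StoreType and blocks every backdoor path.
No other singleton works — e.g. {Conversion} leaves P1 open — so {PriceTier} is the unique smallest valid adjustment set.

{PriceTier}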